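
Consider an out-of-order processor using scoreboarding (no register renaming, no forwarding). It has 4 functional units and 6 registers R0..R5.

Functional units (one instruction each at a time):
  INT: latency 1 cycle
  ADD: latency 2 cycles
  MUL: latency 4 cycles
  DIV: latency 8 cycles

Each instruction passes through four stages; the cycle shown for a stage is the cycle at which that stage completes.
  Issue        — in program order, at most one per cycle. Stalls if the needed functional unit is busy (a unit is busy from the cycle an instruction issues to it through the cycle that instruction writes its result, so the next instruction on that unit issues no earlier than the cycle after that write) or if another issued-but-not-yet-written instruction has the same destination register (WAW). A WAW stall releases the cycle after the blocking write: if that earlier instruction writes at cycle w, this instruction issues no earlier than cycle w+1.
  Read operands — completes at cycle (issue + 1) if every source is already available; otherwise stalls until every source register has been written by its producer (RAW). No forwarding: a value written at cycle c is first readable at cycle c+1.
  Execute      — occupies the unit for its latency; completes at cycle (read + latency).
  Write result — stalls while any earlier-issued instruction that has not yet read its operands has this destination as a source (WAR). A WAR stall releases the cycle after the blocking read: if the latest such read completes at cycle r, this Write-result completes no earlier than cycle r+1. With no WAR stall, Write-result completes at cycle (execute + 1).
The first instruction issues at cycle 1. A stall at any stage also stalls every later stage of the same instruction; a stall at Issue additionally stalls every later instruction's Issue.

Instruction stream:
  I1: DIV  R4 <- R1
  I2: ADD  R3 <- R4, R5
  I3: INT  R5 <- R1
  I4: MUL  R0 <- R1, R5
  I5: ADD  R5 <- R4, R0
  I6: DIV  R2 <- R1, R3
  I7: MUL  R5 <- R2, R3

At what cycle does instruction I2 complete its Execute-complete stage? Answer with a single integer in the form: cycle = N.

cycle = 14

I1 -> (1, 2, 10, 11)
I2 -> (2, 12, 14, 15)  // RAW R4: wait I1 write@11
I3 -> (3, 4, 5, 13)  // WAR R5: wait I2 read@12
I4 -> (4, 14, 18, 19)  // RAW R5: wait I3 write@13
I5 -> (16, 20, 22, 23)  // struct: ADD busy until I2 writes@15, RAW R0: wait I4 write@19
I6 -> (17, 18, 26, 27)
I7 -> (24, 28, 32, 33)  // WAW R5: wait I5 write@23, RAW R2: wait I6 write@27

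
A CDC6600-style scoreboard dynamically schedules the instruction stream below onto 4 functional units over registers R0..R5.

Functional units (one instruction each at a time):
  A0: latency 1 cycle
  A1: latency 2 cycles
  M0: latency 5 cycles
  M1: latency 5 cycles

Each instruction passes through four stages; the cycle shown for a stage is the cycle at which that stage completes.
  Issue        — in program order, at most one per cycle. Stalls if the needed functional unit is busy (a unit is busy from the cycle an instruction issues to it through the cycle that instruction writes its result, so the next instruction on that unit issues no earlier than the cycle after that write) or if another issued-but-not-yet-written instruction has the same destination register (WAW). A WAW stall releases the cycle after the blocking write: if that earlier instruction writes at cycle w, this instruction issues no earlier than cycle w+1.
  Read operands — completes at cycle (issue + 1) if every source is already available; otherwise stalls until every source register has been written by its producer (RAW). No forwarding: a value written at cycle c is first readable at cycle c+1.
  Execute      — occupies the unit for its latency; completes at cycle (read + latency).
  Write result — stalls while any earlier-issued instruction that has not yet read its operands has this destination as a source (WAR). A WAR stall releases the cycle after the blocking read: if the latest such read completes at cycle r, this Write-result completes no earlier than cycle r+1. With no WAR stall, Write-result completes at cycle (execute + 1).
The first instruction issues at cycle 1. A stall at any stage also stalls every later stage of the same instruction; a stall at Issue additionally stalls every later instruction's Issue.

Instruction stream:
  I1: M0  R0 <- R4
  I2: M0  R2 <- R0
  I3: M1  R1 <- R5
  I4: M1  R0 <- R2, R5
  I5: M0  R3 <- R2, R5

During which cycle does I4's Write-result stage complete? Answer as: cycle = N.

cycle = 25

c1: I1 dispatched to M0
c2: I1 operands ready
c7: I1 complete
c8: R0←I1
c9: I2 dispatched to M0
c10: I2 operands ready · I3 dispatched to M1
c11: I3 operands ready
c15: I2 complete
c16: R2←I2 · I3 complete
c17: R1←I3
c18: I4 dispatched to M1
c19: I4 operands ready · I5 dispatched to M0
c20: I5 operands ready
c24: I4 complete
c25: R0←I4 · I5 complete
c26: R3←I5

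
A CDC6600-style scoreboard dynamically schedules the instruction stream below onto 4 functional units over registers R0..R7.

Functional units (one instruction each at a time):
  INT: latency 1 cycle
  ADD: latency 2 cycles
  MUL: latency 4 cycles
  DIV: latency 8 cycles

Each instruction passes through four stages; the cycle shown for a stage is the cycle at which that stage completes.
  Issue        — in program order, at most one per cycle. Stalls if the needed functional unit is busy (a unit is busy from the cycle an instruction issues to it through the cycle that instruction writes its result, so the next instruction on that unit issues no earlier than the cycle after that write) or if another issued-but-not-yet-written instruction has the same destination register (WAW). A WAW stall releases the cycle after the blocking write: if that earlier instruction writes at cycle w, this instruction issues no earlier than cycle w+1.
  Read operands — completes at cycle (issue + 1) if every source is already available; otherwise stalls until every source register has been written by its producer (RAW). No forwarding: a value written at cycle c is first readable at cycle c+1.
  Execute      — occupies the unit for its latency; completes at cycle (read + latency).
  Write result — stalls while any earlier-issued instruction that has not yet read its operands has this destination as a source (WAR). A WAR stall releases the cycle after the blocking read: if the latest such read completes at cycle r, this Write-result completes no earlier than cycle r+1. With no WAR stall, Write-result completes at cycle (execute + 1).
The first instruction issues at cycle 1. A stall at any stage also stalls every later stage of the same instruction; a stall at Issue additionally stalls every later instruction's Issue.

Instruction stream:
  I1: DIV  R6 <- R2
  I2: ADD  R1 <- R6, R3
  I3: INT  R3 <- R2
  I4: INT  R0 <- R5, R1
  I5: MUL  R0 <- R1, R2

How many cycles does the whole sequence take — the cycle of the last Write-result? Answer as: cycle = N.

t=1  I1 issues→DIV
t=2  I1 reads, I2 issues→ADD
t=3  I3 issues→INT
t=4  I3 reads
t=5  I3 exec-done
t=10  I1 exec-done
t=11  I1 writes R6
t=12  I2 reads
t=13  I3 writes R3
t=14  I2 exec-done, I4 issues→INT
t=15  I2 writes R1
t=16  I4 reads
t=17  I4 exec-done
t=18  I4 writes R0
t=19  I5 issues→MUL
t=20  I5 reads
t=24  I5 exec-done
t=25  I5 writes R0

cycle = 25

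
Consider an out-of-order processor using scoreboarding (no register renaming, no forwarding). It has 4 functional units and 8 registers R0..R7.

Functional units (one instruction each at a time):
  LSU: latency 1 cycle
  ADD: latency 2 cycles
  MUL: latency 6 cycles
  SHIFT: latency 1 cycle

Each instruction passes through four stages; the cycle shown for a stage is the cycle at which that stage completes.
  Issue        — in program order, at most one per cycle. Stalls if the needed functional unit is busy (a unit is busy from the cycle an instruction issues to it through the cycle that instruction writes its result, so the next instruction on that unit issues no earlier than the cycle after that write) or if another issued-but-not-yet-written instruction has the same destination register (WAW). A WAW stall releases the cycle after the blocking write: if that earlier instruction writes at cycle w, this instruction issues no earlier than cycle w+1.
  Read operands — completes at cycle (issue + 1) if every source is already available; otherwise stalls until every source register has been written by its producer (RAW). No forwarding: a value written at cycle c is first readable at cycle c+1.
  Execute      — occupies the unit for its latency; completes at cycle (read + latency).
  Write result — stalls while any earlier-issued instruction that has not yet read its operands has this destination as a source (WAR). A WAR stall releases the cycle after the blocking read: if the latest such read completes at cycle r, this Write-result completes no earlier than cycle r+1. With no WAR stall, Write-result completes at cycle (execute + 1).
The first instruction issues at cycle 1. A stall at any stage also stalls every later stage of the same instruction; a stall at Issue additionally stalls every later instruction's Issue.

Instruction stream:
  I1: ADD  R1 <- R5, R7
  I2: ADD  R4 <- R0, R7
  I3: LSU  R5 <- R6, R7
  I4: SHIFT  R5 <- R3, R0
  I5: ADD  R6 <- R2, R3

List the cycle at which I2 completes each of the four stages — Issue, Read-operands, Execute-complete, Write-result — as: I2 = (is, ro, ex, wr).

  I1 | 1 | 2 | 4 | 5
  I2 | 6 | 7 | 9 | 10   struct: ADD busy until I1 writes@5
  I3 | 7 | 8 | 9 | 10
  I4 | 11 | 12 | 13 | 14   WAW R5: wait I3 write@10
  I5 | 12 | 13 | 15 | 16

I2 = (6, 7, 9, 10)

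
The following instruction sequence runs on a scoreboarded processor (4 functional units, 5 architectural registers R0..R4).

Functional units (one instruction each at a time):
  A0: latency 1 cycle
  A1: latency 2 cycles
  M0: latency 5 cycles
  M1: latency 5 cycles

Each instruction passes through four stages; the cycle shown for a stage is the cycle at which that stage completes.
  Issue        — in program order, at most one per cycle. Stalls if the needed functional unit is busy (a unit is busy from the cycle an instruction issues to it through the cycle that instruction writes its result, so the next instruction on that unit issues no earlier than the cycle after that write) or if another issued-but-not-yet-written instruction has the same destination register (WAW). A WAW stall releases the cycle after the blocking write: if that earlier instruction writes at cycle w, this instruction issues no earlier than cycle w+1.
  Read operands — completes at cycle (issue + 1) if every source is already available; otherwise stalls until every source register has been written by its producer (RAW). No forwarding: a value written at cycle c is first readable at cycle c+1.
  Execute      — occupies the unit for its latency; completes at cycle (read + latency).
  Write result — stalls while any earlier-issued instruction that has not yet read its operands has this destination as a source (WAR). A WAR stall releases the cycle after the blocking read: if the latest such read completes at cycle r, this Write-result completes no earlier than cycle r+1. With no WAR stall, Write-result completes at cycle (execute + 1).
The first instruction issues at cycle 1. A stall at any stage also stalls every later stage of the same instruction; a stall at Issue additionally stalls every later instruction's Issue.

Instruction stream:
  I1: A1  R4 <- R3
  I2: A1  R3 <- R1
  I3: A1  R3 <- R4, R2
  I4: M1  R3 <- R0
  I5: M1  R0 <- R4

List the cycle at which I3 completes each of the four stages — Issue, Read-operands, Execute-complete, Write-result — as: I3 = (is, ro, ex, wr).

I1: IS=1 RO=2 EX=4 WR=5
I2: IS=6 RO=7 EX=9 WR=10  [struct: A1 busy until I1 writes@5]
I3: IS=11 RO=12 EX=14 WR=15  [struct: A1 busy until I2 writes@10]
I4: IS=16 RO=17 EX=22 WR=23  [WAW R3: wait I3 write@15]
I5: IS=24 RO=25 EX=30 WR=31  [struct: M1 busy until I4 writes@23]

I3 = (11, 12, 14, 15)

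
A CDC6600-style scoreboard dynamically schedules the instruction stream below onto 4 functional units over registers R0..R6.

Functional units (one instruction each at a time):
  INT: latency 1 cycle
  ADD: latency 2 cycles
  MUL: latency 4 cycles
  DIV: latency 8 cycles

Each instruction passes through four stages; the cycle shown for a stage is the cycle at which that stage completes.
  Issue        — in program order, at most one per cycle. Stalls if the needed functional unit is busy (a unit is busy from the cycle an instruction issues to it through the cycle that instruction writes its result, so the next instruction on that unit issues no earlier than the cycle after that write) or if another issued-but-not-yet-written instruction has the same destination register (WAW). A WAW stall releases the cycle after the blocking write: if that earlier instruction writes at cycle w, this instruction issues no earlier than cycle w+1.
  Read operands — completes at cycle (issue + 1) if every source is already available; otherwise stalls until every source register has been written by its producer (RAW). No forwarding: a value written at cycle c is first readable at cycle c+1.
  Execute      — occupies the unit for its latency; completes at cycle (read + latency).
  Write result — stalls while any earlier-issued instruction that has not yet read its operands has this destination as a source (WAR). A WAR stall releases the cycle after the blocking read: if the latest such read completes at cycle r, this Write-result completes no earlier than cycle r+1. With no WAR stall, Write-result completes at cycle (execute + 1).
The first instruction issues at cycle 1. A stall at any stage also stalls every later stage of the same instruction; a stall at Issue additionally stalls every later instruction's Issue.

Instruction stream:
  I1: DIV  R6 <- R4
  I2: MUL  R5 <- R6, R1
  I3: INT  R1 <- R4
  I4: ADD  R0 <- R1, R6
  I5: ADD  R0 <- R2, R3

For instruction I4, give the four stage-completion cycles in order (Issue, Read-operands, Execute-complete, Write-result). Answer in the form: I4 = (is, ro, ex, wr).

I4 = (4, 14, 16, 17)

cycle 1: issue I1 (DIV)
cycle 2: I1 read-ops, issue I2 (MUL)
cycle 3: issue I3 (INT)
cycle 4: I3 read-ops, issue I4 (ADD)
cycle 5: I3 finished on INT
cycle 10: I1 finished on DIV
cycle 11: I1→R6
cycle 12: I2 read-ops
cycle 13: I3→R1
cycle 14: I4 read-ops
cycle 16: I2 finished on MUL, I4 finished on ADD
cycle 17: I2→R5, I4→R0
cycle 18: issue I5 (ADD)
cycle 19: I5 read-ops
cycle 21: I5 finished on ADD
cycle 22: I5→R0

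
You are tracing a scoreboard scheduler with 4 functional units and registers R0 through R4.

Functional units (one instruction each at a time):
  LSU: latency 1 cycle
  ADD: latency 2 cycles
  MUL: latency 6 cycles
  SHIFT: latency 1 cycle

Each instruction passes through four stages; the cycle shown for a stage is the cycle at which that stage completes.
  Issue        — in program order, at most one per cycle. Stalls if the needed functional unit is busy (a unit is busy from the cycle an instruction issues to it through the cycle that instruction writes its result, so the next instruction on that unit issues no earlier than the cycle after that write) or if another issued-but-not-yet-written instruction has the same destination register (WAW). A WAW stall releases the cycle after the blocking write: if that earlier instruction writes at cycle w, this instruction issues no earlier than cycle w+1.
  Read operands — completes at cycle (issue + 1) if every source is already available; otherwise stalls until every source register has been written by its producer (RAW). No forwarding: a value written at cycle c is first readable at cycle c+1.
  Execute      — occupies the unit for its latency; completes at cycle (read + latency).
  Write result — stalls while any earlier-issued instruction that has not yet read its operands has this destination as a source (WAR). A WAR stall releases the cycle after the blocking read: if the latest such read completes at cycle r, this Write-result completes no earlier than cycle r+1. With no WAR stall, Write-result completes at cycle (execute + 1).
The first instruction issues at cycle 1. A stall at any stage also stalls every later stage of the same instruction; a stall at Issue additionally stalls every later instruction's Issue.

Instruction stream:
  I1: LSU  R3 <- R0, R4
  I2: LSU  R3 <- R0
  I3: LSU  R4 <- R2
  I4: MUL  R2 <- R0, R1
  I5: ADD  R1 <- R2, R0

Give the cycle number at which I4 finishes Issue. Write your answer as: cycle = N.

cycle = 10

c1: I1 dispatched to LSU
c2: I1 operands ready
c3: I1 complete
c4: R3←I1
c5: I2 dispatched to LSU
c6: I2 operands ready
c7: I2 complete
c8: R3←I2
c9: I3 dispatched to LSU
c10: I3 operands ready · I4 dispatched to MUL
c11: I3 complete · I4 operands ready · I5 dispatched to ADD
c12: R4←I3
c17: I4 complete
c18: R2←I4
c19: I5 operands ready
c21: I5 complete
c22: R1←I5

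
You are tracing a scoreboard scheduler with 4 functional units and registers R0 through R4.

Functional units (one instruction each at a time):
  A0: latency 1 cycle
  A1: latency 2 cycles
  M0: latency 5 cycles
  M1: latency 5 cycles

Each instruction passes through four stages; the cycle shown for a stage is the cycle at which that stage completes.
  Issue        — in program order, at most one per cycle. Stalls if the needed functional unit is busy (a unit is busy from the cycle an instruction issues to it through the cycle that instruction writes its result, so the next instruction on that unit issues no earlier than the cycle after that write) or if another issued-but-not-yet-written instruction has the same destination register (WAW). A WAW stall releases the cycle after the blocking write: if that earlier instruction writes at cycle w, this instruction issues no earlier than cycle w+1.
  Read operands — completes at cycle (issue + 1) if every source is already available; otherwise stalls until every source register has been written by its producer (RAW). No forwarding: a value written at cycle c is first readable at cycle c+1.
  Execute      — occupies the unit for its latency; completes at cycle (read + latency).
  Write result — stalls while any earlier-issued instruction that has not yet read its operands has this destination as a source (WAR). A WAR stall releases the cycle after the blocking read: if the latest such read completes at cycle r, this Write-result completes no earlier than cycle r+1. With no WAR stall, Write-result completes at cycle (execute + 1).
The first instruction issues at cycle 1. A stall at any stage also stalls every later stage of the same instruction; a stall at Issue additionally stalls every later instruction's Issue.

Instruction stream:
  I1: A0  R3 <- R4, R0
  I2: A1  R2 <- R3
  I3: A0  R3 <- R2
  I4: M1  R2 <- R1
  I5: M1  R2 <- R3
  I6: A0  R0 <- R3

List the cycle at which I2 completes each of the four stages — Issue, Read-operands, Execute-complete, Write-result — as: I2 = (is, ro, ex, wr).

I2 = (2, 5, 7, 8)

1) issue 1, read 2, done 3, write 4
2) issue 2, read 5, done 7, write 8  <RAW R3: wait I1 write@4>
3) issue 5, read 9, done 10, write 11  <struct: A0 busy until I1 writes@4 / RAW R2: wait I2 write@8>
4) issue 9, read 10, done 15, write 16  <WAW R2: wait I2 write@8>
5) issue 17, read 18, done 23, write 24  <struct: M1 busy until I4 writes@16>
6) issue 18, read 19, done 20, write 21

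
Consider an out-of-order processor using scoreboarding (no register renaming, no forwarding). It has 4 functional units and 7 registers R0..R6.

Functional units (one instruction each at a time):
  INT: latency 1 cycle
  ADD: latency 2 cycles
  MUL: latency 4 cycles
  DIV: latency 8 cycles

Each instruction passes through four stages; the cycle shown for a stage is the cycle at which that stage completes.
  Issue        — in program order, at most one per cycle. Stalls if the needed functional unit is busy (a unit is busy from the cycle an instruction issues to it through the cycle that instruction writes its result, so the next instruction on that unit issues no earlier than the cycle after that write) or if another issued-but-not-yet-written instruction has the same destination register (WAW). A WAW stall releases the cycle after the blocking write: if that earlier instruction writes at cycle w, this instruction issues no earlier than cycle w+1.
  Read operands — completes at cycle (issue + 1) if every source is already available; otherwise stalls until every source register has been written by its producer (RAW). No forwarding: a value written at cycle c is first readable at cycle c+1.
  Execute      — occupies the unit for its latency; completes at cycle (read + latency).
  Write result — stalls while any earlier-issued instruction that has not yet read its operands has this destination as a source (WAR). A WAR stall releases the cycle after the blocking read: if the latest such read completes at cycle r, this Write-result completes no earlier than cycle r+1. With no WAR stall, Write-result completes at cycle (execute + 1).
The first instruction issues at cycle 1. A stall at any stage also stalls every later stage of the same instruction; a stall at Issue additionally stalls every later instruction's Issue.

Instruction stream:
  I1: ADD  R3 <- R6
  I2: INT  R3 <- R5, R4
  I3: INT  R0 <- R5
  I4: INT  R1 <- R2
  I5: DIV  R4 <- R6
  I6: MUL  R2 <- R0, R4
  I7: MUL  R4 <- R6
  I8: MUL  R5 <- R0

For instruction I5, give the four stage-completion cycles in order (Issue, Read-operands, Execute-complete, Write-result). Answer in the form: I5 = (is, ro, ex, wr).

I5 = (15, 16, 24, 25)

1) issue 1, read 2, done 4, write 5
2) issue 6, read 7, done 8, write 9  <WAW R3: wait I1 write@5>
3) issue 10, read 11, done 12, write 13  <struct: INT busy until I2 writes@9>
4) issue 14, read 15, done 16, write 17  <struct: INT busy until I3 writes@13>
5) issue 15, read 16, done 24, write 25
6) issue 16, read 26, done 30, write 31  <RAW R4: wait I5 write@25>
7) issue 32, read 33, done 37, write 38  <struct: MUL busy until I6 writes@31>
8) issue 39, read 40, done 44, write 45  <struct: MUL busy until I7 writes@38>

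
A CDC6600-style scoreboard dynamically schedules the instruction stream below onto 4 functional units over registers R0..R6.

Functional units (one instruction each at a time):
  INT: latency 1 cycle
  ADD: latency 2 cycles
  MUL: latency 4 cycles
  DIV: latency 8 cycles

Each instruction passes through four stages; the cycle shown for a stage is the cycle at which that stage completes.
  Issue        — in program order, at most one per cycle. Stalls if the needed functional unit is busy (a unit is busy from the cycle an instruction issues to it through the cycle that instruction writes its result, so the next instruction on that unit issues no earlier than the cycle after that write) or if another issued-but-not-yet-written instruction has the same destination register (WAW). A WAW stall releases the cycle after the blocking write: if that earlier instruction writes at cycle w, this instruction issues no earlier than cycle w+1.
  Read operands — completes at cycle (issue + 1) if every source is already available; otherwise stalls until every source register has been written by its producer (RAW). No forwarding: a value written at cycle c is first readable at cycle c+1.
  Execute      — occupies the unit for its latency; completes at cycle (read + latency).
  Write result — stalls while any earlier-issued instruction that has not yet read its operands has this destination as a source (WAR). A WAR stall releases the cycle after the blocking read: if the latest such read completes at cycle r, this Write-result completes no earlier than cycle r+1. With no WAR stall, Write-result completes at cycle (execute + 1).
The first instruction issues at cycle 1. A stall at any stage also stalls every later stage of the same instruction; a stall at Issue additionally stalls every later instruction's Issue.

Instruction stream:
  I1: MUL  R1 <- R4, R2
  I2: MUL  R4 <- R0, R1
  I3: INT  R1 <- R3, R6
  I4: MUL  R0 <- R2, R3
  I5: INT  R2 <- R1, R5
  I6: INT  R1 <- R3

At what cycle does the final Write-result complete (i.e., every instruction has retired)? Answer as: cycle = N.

cycle = 23

1) issue 1, read 2, done 6, write 7
2) issue 8, read 9, done 13, write 14  <struct: MUL busy until I1 writes@7>
3) issue 9, read 10, done 11, write 12
4) issue 15, read 16, done 20, write 21  <struct: MUL busy until I2 writes@14>
5) issue 16, read 17, done 18, write 19
6) issue 20, read 21, done 22, write 23  <struct: INT busy until I5 writes@19>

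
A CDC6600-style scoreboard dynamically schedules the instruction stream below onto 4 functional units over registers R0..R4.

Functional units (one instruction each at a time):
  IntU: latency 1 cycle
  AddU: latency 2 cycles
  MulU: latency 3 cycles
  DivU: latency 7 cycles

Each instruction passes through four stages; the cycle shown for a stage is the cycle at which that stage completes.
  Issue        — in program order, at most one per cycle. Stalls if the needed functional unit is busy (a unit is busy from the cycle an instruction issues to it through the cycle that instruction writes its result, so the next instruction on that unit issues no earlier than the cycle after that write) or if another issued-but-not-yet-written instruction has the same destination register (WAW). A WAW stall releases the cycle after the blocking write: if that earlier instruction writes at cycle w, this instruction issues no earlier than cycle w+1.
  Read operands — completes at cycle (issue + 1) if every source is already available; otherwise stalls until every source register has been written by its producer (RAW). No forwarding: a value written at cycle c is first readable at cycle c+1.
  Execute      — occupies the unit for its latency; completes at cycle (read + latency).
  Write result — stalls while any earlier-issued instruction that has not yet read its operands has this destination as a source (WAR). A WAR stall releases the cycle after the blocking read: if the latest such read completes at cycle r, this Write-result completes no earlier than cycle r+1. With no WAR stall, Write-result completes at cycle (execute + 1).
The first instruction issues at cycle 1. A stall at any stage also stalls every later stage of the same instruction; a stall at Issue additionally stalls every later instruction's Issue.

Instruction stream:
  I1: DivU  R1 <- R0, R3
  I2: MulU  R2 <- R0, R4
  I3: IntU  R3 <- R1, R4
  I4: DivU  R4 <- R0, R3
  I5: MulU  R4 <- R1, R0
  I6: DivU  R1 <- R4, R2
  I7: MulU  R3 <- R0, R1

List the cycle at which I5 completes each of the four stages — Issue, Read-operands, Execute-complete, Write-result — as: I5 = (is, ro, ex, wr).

I1: IS=1 RO=2 EX=9 WR=10
I2: IS=2 RO=3 EX=6 WR=7
I3: IS=3 RO=11 EX=12 WR=13  [RAW R1: wait I1 write@10]
I4: IS=11 RO=14 EX=21 WR=22  [struct: DivU busy until I1 writes@10; RAW R3: wait I3 write@13]
I5: IS=23 RO=24 EX=27 WR=28  [WAW R4: wait I4 write@22]
I6: IS=24 RO=29 EX=36 WR=37  [RAW R4: wait I5 write@28]
I7: IS=29 RO=38 EX=41 WR=42  [struct: MulU busy until I5 writes@28; RAW R1: wait I6 write@37]

I5 = (23, 24, 27, 28)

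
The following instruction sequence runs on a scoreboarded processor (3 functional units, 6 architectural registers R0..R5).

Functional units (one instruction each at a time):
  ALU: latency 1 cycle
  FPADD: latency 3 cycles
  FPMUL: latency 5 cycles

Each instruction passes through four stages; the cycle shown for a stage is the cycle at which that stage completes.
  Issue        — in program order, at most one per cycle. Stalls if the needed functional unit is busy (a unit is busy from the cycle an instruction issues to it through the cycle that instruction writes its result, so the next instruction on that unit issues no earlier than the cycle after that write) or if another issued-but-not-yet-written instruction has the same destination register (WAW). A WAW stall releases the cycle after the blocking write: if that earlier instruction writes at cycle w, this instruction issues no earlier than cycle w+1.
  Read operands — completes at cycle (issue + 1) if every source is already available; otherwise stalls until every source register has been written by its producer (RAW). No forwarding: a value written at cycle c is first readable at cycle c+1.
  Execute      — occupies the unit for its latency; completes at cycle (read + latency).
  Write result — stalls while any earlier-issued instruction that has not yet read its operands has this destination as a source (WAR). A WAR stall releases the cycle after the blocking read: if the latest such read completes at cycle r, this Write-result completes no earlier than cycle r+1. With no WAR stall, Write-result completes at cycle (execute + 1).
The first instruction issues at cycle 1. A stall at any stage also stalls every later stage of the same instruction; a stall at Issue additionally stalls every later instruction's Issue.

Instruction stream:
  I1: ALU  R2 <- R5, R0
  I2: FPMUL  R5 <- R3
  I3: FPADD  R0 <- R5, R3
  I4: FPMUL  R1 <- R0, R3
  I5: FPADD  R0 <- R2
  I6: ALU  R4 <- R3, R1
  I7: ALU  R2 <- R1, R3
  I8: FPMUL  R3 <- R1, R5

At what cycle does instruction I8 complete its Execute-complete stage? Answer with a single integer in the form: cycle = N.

1) issue 1, read 2, done 3, write 4
2) issue 2, read 3, done 8, write 9
3) issue 3, read 10, done 13, write 14  <RAW R5: wait I2 write@9>
4) issue 10, read 15, done 20, write 21  <struct: FPMUL busy until I2 writes@9 / RAW R0: wait I3 write@14>
5) issue 15, read 16, done 19, write 20  <struct: FPADD busy until I3 writes@14>
6) issue 16, read 22, done 23, write 24  <RAW R1: wait I4 write@21>
7) issue 25, read 26, done 27, write 28  <struct: ALU busy until I6 writes@24>
8) issue 26, read 27, done 32, write 33

cycle = 32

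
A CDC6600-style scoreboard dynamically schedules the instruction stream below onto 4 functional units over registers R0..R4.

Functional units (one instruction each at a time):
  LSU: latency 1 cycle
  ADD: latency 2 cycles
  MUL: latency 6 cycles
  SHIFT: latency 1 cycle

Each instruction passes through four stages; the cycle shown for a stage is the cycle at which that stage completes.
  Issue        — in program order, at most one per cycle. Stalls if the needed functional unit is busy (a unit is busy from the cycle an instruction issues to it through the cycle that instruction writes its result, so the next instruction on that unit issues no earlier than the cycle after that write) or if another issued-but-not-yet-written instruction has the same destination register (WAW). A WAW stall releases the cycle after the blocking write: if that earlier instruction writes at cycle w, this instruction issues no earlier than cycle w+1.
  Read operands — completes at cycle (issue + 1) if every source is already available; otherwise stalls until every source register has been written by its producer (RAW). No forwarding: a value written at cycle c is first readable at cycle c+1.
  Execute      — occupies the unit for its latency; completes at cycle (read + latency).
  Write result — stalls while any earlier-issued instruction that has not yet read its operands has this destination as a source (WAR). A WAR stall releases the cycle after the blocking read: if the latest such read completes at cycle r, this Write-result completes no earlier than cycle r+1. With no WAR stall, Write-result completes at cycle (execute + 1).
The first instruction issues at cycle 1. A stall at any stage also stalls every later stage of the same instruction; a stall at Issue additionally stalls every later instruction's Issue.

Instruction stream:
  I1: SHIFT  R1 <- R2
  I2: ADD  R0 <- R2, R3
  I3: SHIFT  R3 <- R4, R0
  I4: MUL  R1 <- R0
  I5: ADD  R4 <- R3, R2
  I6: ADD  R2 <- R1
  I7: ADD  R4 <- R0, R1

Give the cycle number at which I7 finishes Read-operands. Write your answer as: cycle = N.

[1] I1 issues→SHIFT
[2] I1 reads, I2 issues→ADD
[3] I1 exec-done, I2 reads
[4] I1 writes R1
[5] I2 exec-done, I3 issues→SHIFT
[6] I2 writes R0, I4 issues→MUL
[7] I3 reads, I4 reads, I5 issues→ADD
[8] I3 exec-done
[9] I3 writes R3
[10] I5 reads
[12] I5 exec-done
[13] I4 exec-done, I5 writes R4
[14] I4 writes R1, I6 issues→ADD
[15] I6 reads
[17] I6 exec-done
[18] I6 writes R2
[19] I7 issues→ADD
[20] I7 reads
[22] I7 exec-done
[23] I7 writes R4

cycle = 20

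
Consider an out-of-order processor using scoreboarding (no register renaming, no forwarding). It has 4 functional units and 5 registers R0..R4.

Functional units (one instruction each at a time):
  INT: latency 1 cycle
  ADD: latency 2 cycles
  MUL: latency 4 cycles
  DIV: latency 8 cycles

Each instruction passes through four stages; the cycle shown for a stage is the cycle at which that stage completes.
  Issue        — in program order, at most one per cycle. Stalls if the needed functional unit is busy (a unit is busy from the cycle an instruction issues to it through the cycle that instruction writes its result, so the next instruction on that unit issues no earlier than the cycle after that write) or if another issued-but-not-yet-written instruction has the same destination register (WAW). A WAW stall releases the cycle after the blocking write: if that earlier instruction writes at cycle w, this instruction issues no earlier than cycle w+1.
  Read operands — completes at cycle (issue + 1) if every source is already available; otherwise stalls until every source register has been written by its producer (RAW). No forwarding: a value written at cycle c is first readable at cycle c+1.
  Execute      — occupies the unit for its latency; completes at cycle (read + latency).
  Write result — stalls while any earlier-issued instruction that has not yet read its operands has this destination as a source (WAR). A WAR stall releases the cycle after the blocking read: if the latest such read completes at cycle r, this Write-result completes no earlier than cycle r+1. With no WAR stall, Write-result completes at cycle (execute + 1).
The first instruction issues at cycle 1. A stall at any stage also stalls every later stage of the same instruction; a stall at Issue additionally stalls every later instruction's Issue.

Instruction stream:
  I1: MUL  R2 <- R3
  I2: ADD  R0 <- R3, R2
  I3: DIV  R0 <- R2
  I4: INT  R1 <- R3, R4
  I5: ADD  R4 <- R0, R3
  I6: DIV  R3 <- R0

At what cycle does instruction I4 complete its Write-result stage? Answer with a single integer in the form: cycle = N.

  I1 | 1 | 2 | 6 | 7
  I2 | 2 | 8 | 10 | 11   RAW R2: wait I1 write@7
  I3 | 12 | 13 | 21 | 22   WAW R0: wait I2 write@11
  I4 | 13 | 14 | 15 | 16
  I5 | 14 | 23 | 25 | 26   RAW R0: wait I3 write@22
  I6 | 23 | 24 | 32 | 33   struct: DIV busy until I3 writes@22

cycle = 16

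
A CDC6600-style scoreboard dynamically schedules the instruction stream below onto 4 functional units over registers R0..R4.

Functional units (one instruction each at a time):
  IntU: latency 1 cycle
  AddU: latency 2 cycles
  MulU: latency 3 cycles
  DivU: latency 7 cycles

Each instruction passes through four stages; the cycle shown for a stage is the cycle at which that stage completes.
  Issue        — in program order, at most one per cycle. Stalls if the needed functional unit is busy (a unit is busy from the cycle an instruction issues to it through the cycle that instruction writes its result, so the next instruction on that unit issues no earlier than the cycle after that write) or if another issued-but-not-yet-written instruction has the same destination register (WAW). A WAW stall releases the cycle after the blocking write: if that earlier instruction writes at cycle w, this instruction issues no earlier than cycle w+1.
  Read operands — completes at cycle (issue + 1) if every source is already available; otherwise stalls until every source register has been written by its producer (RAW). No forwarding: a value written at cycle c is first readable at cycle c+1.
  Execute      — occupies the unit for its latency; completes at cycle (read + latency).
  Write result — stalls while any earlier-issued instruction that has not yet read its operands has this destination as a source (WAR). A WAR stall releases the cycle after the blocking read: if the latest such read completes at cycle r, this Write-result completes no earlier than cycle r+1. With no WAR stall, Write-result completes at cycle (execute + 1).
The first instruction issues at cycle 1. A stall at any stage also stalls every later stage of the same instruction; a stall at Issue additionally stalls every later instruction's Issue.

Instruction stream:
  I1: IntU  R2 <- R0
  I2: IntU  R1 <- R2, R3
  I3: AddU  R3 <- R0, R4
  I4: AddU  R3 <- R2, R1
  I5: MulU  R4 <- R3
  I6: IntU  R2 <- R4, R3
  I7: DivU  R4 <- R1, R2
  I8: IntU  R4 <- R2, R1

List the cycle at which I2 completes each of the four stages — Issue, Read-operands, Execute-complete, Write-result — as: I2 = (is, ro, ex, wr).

t=1  I1→IntU
t=2  I1 RO
t=3  I1 EX
t=4  I1 WR R2
t=5  I2→IntU
t=6  I2 RO · I3→AddU
t=7  I2 EX · I3 RO
t=8  I2 WR R1
t=9  I3 EX
t=10  I3 WR R3
t=11  I4→AddU
t=12  I4 RO · I5→MulU
t=13  I6→IntU
t=14  I4 EX
t=15  I4 WR R3
t=16  I5 RO
t=19  I5 EX
t=20  I5 WR R4
t=21  I6 RO · I7→DivU
t=22  I6 EX
t=23  I6 WR R2
t=24  I7 RO
t=31  I7 EX
t=32  I7 WR R4
t=33  I8→IntU
t=34  I8 RO
t=35  I8 EX
t=36  I8 WR R4

I2 = (5, 6, 7, 8)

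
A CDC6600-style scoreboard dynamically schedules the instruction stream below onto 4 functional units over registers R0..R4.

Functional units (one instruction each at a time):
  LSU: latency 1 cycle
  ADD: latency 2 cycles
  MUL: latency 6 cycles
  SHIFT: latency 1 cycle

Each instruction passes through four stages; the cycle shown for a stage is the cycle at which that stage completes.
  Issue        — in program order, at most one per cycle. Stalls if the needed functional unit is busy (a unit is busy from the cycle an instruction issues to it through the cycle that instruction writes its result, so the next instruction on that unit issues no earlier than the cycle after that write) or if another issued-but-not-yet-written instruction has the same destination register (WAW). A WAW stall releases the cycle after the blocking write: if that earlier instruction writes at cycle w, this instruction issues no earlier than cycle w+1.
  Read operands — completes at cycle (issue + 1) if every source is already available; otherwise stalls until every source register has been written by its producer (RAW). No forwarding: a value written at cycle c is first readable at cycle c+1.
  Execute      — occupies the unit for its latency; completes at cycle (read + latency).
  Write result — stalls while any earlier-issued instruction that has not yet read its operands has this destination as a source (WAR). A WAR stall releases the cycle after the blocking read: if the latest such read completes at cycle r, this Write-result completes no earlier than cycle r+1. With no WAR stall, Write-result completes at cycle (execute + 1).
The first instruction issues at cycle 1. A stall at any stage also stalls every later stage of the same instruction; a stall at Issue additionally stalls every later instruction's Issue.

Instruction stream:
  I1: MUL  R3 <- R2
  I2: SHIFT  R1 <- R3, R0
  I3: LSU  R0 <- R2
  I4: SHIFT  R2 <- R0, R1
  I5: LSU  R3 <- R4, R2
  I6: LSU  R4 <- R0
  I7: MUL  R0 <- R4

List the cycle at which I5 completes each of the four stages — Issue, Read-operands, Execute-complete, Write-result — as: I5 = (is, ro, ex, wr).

I5 = (14, 17, 18, 19)

cycle 1: I1 issues→MUL
cycle 2: I1 reads · I2 issues→SHIFT
cycle 3: I3 issues→LSU
cycle 4: I3 reads
cycle 5: I3 exec-done
cycle 8: I1 exec-done
cycle 9: I1 writes R3
cycle 10: I2 reads
cycle 11: I2 exec-done · I3 writes R0
cycle 12: I2 writes R1
cycle 13: I4 issues→SHIFT
cycle 14: I4 reads · I5 issues→LSU
cycle 15: I4 exec-done
cycle 16: I4 writes R2
cycle 17: I5 reads
cycle 18: I5 exec-done
cycle 19: I5 writes R3
cycle 20: I6 issues→LSU
cycle 21: I6 reads · I7 issues→MUL
cycle 22: I6 exec-done
cycle 23: I6 writes R4
cycle 24: I7 reads
cycle 30: I7 exec-done
cycle 31: I7 writes R0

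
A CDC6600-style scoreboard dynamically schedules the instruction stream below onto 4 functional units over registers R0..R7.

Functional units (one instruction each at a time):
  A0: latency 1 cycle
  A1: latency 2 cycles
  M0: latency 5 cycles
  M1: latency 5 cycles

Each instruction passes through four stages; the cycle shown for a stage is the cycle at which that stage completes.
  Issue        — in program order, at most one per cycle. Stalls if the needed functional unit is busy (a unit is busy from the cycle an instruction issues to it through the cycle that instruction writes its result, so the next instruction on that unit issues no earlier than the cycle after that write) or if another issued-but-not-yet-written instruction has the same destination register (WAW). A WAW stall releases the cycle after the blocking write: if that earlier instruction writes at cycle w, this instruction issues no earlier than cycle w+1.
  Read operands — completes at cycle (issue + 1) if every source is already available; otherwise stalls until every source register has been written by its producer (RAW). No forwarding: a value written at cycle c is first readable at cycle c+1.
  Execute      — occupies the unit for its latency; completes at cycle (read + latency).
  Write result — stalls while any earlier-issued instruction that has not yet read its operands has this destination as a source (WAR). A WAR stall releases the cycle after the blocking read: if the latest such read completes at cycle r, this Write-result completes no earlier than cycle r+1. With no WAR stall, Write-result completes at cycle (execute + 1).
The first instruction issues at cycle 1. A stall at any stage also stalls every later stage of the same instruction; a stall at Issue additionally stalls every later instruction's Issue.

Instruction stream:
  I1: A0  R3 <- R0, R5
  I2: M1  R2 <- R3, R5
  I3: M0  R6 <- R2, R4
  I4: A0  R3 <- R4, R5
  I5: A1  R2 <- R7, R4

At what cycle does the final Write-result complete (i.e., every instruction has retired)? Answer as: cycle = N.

cycle = 18

I1 -> (1, 2, 3, 4)
I2 -> (2, 5, 10, 11)  // RAW R3: wait I1 write@4
I3 -> (3, 12, 17, 18)  // RAW R2: wait I2 write@11
I4 -> (5, 6, 7, 8)  // struct: A0 busy until I1 writes@4
I5 -> (12, 13, 15, 16)  // WAW R2: wait I2 write@11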